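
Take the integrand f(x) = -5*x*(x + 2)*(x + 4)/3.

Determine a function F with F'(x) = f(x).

An antiderivative is F(x) = -5*x**2*(x + 4)**2/12.

The substitution u = x**2/2 + 2*x works: f is exactly (dF/du)*(du/dx) for that inner function.
Check: d/dx[-5*x**2*(x + 4)**2/12] = -5*x**3/3 - 10*x**2 - 40*x/3, which equals f(x).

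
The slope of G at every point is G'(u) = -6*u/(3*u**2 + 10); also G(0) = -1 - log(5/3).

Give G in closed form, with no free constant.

The substitution w = u**2/2 + 5/3 works: G'(u) is exactly (dG/dw)*(dw/du) for that inner function.
A general antiderivative is -log(u**2/2 + 5/3) + C.
The condition gives C = -1 - log(5/3) - (-log(5/3)) = -1.
So G(u) = -log(u**2/2 + 5/3) - 1.
Check: d/du[-log(u**2/2 + 5/3) - 1] = -6*u/(3*u**2 + 10) = G'(u).

G(u) = -log(u**2/2 + 5/3) - 1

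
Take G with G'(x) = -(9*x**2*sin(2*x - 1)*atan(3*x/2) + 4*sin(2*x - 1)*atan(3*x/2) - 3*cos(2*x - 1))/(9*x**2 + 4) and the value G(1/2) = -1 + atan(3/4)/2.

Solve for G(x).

G'(x) has the shape u'v + uv' for u = atan(3*x/2)/2 and v = cos(2*x - 1) — it is the derivative of the product u*v.
A general antiderivative is cos(2*x - 1)*atan(3*x/2)/2 + C.
The condition gives C = -1 + atan(3/4)/2 - (atan(3/4)/2) = -1.
So G(x) = (cos(2*x - 1)*atan(3*x/2) - 2)/2.
Check: d/dx[(cos(2*x - 1)*atan(3*x/2) - 2)/2] = (-9*x**2*sin(2*x - 1)*atan(3*x/2) - 4*sin(2*x - 1)*atan(3*x/2) + 3*cos(2*x - 1))/(9*x**2 + 4), which equals G'(x).

G(x) = (cos(2*x - 1)*atan(3*x/2) - 2)/2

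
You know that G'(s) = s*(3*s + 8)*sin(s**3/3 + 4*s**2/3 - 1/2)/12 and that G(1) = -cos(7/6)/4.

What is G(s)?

The substitution u = s**3/3 + 4*s**2/3 - 1/2 works: G'(s) is exactly (dG/du)*(du/ds) for that inner function.
A general antiderivative is -cos(s**3/3 + 4*s**2/3 - 1/2)/4 + C.
The condition gives C = -cos(7/6)/4 - (-cos(7/6)/4) = 0.
So G(s) = -cos(s**3/3 + 4*s**2/3 - 1/2)/4.
Check: d/ds[-cos(s**3/3 + 4*s**2/3 - 1/2)/4] = s**2*sin(s**3/3 + 4*s**2/3 - 1/2)/4 + 2*s*sin(s**3/3 + 4*s**2/3 - 1/2)/3, which equals G'(s).

G(s) = -cos(s**3/3 + 4*s**2/3 - 1/2)/4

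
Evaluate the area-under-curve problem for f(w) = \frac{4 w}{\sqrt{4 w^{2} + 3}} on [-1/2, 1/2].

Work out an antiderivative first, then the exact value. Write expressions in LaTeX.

The substitution u = 4 w^{2} + 3 works: f is exactly (dF/du)*(du/dw) for that inner function.
F(w) = \sqrt{4 w^{2} + 3} is an antiderivative of f.
Check: d/dw[\sqrt{4 w^{2} + 3}] = \frac{4 w}{\sqrt{4 w^{2} + 3}} = f(w).
F(1/2) = 2; F(-1/2) = 2.
Integral = F(1/2) - F(-1/2) = 0.

Antiderivative: F(w) = \sqrt{4 w^{2} + 3}; value = 0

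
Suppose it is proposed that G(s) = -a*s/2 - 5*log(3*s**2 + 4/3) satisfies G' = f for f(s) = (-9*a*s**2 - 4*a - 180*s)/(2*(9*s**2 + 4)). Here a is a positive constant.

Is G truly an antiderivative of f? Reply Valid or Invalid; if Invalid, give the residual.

d/ds[G] = (-9*a*s**2 - 4*a - 180*s)/(18*s**2 + 8)
This equals f(s) exactly, so the claim holds.

Valid. The derivative of G reproduces f.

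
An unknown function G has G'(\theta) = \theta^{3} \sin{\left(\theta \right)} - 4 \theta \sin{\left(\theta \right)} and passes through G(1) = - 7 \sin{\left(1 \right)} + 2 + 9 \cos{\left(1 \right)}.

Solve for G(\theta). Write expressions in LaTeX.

The integrand splits into summands that can be handled one at a time.
A general antiderivative is - \theta^{3} \cos{\left(\theta \right)} + 3 \theta^{2} \sin{\left(\theta \right)} + 10 \theta \cos{\left(\theta \right)} - 10 \sin{\left(\theta \right)} + C.
The condition gives C = - 7 \sin{\left(1 \right)} + 2 + 9 \cos{\left(1 \right)} - (- 7 \sin{\left(1 \right)} + 9 \cos{\left(1 \right)}) = 2.
So G(\theta) = - \theta^{3} \cos{\left(\theta \right)} + 3 \theta^{2} \sin{\left(\theta \right)} + 10 \theta \cos{\left(\theta \right)} - 10 \sin{\left(\theta \right)} + 2.
Check: d/d\theta[- \theta^{3} \cos{\left(\theta \right)} + 3 \theta^{2} \sin{\left(\theta \right)} + 10 \theta \cos{\left(\theta \right)} - 10 \sin{\left(\theta \right)} + 2] = \theta^{3} \sin{\left(\theta \right)} - 4 \theta \sin{\left(\theta \right)} = G'(\theta).

G(\theta) = - \theta^{3} \cos{\left(\theta \right)} + 3 \theta^{2} \sin{\left(\theta \right)} + 10 \theta \cos{\left(\theta \right)} - 10 \sin{\left(\theta \right)} + 2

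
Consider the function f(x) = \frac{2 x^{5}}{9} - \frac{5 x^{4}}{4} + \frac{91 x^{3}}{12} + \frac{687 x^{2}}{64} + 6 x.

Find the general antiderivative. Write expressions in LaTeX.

F(x) = \frac{x^{6}}{27} - \frac{x^{5}}{4} + \frac{91 x^{4}}{48} + \frac{229 x^{3}}{64} + 3 x^{2} + C

The integrand splits into summands that can be handled one at a time.
Check: d/dx[\frac{x^{6}}{27} - \frac{x^{5}}{4} + \frac{91 x^{4}}{48} + \frac{229 x^{3}}{64} + 3 x^{2}] = \frac{2 x^{5}}{9} - \frac{5 x^{4}}{4} + \frac{91 x^{3}}{12} + \frac{687 x^{2}}{64} + 6 x = f(x).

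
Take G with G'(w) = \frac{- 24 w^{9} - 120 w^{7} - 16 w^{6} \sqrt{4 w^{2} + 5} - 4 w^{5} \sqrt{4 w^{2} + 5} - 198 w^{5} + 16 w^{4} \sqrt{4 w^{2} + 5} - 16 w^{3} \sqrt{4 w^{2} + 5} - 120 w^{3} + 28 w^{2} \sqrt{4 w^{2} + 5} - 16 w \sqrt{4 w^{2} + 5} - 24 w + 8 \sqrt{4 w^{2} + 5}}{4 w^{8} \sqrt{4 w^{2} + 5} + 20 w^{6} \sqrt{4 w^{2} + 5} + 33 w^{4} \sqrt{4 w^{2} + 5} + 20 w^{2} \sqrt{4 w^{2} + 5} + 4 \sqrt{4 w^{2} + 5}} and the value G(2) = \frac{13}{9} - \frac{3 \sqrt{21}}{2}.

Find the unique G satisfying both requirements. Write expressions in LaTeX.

G(w) = \frac{4 w}{w^{2} + 2} - \frac{3 \sqrt{4 w^{2} + 5}}{2} + \frac{1}{2 w^{2} + 1}

Recover the given G'(w) by differentiating a candidate G(w); any mismatch rules it out.
A general antiderivative is \frac{4 w}{w^{2} + 2} - \frac{3 \sqrt{4 w^{2} + 5}}{2} + \frac{1}{2 w^{2} + 1} + C.
The condition gives C = \frac{13}{9} - \frac{3 \sqrt{21}}{2} - (\frac{13}{9} - \frac{3 \sqrt{21}}{2}) = 0.
So G(w) = \frac{4 w}{w^{2} + 2} - \frac{3 \sqrt{4 w^{2} + 5}}{2} + \frac{1}{2 w^{2} + 1}.
Check: d/dw[\frac{4 w}{w^{2} + 2} - \frac{3 \sqrt{4 w^{2} + 5}}{2} + \frac{1}{2 w^{2} + 1}] = \frac{- 24 w^{9} - 120 w^{7} - 16 w^{6} \sqrt{4 w^{2} + 5} - 4 w^{5} \sqrt{4 w^{2} + 5} - 198 w^{5} + 16 w^{4} \sqrt{4 w^{2} + 5} - 16 w^{3} \sqrt{4 w^{2} + 5} - 120 w^{3} + 28 w^{2} \sqrt{4 w^{2} + 5} - 16 w \sqrt{4 w^{2} + 5} - 24 w + 8 \sqrt{4 w^{2} + 5}}{4 w^{8} \sqrt{4 w^{2} + 5} + 20 w^{6} \sqrt{4 w^{2} + 5} + 33 w^{4} \sqrt{4 w^{2} + 5} + 20 w^{2} \sqrt{4 w^{2} + 5} + 4 \sqrt{4 w^{2} + 5}} = G'(w).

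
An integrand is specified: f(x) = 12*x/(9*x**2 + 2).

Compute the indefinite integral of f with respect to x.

F(x) = 2*log(3*x**2/2 + 1/3)/3 + C

f matches the chain-rule pattern g'(h)*h' with inner function h(x) = 3*x**2/2 + 1/3; substituting u = h(x) collapses the integral.
Check: d/dx[2*log(3*x**2/2 + 1/3)/3] = 12*x/(9*x**2 + 2) = f(x).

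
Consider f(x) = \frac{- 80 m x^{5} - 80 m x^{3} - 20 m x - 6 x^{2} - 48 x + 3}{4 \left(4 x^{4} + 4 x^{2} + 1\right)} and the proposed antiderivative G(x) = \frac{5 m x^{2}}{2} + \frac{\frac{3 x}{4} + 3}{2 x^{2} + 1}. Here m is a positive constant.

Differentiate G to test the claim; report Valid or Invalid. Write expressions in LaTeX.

d/dx[G] = \frac{80 m x^{5} + 80 m x^{3} + 20 m x - 6 x^{2} - 48 x + 3}{16 x^{4} + 16 x^{2} + 4}
d/dx[G] - f(x) = 10 m x != 0.

Invalid: d/dx[G] - f = 10 m x, which is not 0.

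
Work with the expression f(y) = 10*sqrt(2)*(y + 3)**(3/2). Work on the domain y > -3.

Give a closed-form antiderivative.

An antiderivative is F(y) = 4*y**2*sqrt(2*y + 6) + 24*y*sqrt(2*y + 6) + 36*sqrt(2*y + 6).

For F(y) to be correct the identity F'(y) - f(y) = 0 must hold.
Check: d/dy[4*y**2*sqrt(2*y + 6) + 24*y*sqrt(2*y + 6) + 36*sqrt(2*y + 6)] = (10*sqrt(2)*y**2 + 60*sqrt(2)*y + 90*sqrt(2))/sqrt(y + 3), which equals f(y).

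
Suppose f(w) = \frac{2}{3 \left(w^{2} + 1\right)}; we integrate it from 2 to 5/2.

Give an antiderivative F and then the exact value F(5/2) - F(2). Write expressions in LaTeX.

Antiderivative: F(w) = \frac{2 \operatorname{atan}{\left(w \right)}}{3}; value = - \frac{2 \operatorname{atan}{\left(2 \right)}}{3} + \frac{2 \operatorname{atan}{\left(\frac{5}{2} \right)}}{3}

An antiderivative F(w) passes only if d/dw[F] lands on f(w) exactly.
F(w) = \frac{2 \operatorname{atan}{\left(w \right)}}{3} is an antiderivative of f.
Check: d/dw[\frac{2 \operatorname{atan}{\left(w \right)}}{3}] = \frac{2}{3 w^{2} + 3}, which equals f(w).
F(5/2) = \frac{2 \operatorname{atan}{\left(\frac{5}{2} \right)}}{3}; F(2) = \frac{2 \operatorname{atan}{\left(2 \right)}}{3}.
Integral = F(5/2) - F(2) = - \frac{2 \operatorname{atan}{\left(2 \right)}}{3} + \frac{2 \operatorname{atan}{\left(\frac{5}{2} \right)}}{3}.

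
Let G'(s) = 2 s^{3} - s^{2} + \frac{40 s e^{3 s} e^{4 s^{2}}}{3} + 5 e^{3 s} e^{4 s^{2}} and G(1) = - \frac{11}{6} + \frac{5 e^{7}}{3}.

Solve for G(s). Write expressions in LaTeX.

Integrate term by term and add the pieces.
A general antiderivative is \frac{s^{4}}{2} - \frac{s^{3}}{3} + \frac{5 e^{4 s^{2} + 3 s}}{3} - 2 + C.
The condition gives C = - \frac{11}{6} + \frac{5 e^{7}}{3} - (- \frac{11}{6} + \frac{5 e^{7}}{3}) = 0.
So G(s) = \frac{s^{4}}{2} - \frac{s^{3}}{3} + \frac{5 e^{3 s} e^{4 s^{2}}}{3} - 2.
Check: d/ds[\frac{s^{4}}{2} - \frac{s^{3}}{3} + \frac{5 e^{3 s} e^{4 s^{2}}}{3} - 2] = 2 s^{3} - s^{2} + \frac{40 s e^{3 s} e^{4 s^{2}}}{3} + 5 e^{3 s} e^{4 s^{2}} = G'(s).

G(s) = \frac{s^{4}}{2} - \frac{s^{3}}{3} + \frac{5 e^{3 s} e^{4 s^{2}}}{3} - 2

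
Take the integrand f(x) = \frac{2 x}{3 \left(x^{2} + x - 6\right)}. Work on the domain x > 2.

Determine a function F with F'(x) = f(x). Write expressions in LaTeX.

The denominator factors as 3 \left(x - 2\right) \left(x + 3\right); partial fractions split f into directly integrable pieces: \frac{2}{5 \left(x + 3\right)} + \frac{4}{15 \left(x - 2\right)}.
Check: d/dx[\frac{2 \left(2 \log{\left(x - 2 \right)} + 3 \log{\left(x + 3 \right)}\right)}{15}] = \frac{2 x}{3 x^{2} + 3 x - 18}, which equals f(x).

An antiderivative is F(x) = \frac{2 \left(2 \log{\left(x - 2 \right)} + 3 \log{\left(x + 3 \right)}\right)}{15}.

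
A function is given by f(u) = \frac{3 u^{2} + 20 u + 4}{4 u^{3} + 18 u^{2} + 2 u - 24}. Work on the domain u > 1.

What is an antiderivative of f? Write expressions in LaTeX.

The denominator factors as 2 \left(u - 1\right) \left(u + 4\right) \left(2 u + 3\right); partial fractions split f into directly integrable pieces: \frac{77}{50 \left(2 u + 3\right)} - \frac{14}{25 \left(u + 4\right)} + \frac{27}{50 \left(u - 1\right)}.
Check: d/du[\frac{54 \log{\left(u - 1 \right)} + 77 \log{\left(u + \frac{3}{2} \right)} - 56 \log{\left(u + 4 \right)}}{100}] = \frac{3 u^{2} + 20 u + 4}{4 u^{3} + 18 u^{2} + 2 u - 24} = f(u).

An antiderivative is F(u) = \frac{54 \log{\left(u - 1 \right)} + 77 \log{\left(u + \frac{3}{2} \right)} - 56 \log{\left(u + 4 \right)}}{100}.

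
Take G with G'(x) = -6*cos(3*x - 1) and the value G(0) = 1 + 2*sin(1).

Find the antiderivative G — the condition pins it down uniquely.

The proposed G(x) is checked by its d/dx: the result must match the given G'(x).
A general antiderivative is -2*sin(3*x - 1) + C.
The condition gives C = 1 + 2*sin(1) - (2*sin(1)) = 1.
So G(x) = 1 - 2*sin(3*x - 1).
Check: d/dx[1 - 2*sin(3*x - 1)] = -6*cos(3*x - 1) = G'(x).

G(x) = 1 - 2*sin(3*x - 1)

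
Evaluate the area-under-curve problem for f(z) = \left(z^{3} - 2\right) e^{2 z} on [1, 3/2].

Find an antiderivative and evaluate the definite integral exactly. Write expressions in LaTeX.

f has the shape u'v + uv' for u = \frac{z^{3}}{2} - \frac{3 z^{2}}{4} + \frac{3 z}{4} - \frac{11}{8} and v = e^{2 z} — it is the derivative of the product u*v.
F(z) = \frac{\left(4 z^{3} - 6 z^{2} + 6 z - 11\right) e^{2 z}}{8} is an antiderivative of f.
Check: d/dz[\frac{\left(4 z^{3} - 6 z^{2} + 6 z - 11\right) e^{2 z}}{8}] = z^{3} e^{2 z} - 2 e^{2 z}, which equals f(z).
F(3/2) = - \frac{e^{3}}{4}; F(1) = - \frac{7 e^{2}}{8}.
Integral = F(3/2) - F(1) = - \frac{e^{3}}{4} + \frac{7 e^{2}}{8}.

Antiderivative: F(z) = \frac{\left(4 z^{3} - 6 z^{2} + 6 z - 11\right) e^{2 z}}{8}; value = - \frac{e^{3}}{4} + \frac{7 e^{2}}{8}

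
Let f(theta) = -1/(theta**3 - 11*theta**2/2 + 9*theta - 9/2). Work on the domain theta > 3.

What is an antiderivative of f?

An antiderivative is F(theta) = -log(theta - 3)/3 + 4*log(theta - 3/2)/3 - log(theta - 1).

The denominator factors as (theta - 3)*(theta - 1)*(2*theta - 3); partial fractions split f into directly integrable pieces: 8/(3*(2*theta - 3)) - 1/(theta - 1) - 1/(3*(theta - 3)).
Check: d/dtheta[-log(theta - 3)/3 + 4*log(theta - 3/2)/3 - log(theta - 1)] = -2/(2*theta**3 - 11*theta**2 + 18*theta - 9), which equals f(theta).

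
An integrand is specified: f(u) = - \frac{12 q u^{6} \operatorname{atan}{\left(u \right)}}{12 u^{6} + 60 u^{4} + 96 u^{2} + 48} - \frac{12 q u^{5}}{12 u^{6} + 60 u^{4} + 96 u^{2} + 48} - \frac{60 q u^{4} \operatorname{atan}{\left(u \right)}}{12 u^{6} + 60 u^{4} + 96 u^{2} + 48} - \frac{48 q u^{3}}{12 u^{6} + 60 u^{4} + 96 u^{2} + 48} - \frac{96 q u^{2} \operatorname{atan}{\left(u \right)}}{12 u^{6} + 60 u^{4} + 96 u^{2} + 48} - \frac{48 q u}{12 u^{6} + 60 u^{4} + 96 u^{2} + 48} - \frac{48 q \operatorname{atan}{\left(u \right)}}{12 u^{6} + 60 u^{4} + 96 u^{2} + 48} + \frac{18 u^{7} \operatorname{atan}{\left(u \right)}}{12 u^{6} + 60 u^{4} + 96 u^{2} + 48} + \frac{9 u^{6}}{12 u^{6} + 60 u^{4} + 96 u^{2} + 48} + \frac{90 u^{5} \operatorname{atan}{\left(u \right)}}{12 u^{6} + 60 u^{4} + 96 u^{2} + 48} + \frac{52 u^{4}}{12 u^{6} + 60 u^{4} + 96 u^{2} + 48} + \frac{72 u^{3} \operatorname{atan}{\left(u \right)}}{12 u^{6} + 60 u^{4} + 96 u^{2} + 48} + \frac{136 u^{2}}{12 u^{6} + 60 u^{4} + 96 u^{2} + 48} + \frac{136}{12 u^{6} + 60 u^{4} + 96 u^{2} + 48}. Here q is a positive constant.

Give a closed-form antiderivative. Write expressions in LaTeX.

An antiderivative is F(u) = \frac{- 12 q u^{3} \operatorname{atan}{\left(u \right)} - 24 q u \operatorname{atan}{\left(u \right)} + 9 u^{4} \operatorname{atan}{\left(u \right)} + 34 u^{2} \operatorname{atan}{\left(u \right)} + 68 \operatorname{atan}{\left(u \right)}}{12 u^{2} + 24}.

Recognize the product-rule pattern: f = v'r + vr' with v = - q u + \frac{3 u^{2}}{4} + \frac{4}{3} + \frac{3}{u^{2} + 2}, r = \operatorname{atan}{\left(u \right)}, so integration by parts undoes it.
Check: d/du[\frac{- 12 q u^{3} \operatorname{atan}{\left(u \right)} - 24 q u \operatorname{atan}{\left(u \right)} + 9 u^{4} \operatorname{atan}{\left(u \right)} + 34 u^{2} \operatorname{atan}{\left(u \right)} + 68 \operatorname{atan}{\left(u \right)}}{12 u^{2} + 24}] = \frac{- 12 q u^{6} \operatorname{atan}{\left(u \right)} - 12 q u^{5} - 60 q u^{4} \operatorname{atan}{\left(u \right)} - 48 q u^{3} - 96 q u^{2} \operatorname{atan}{\left(u \right)} - 48 q u - 48 q \operatorname{atan}{\left(u \right)} + 18 u^{7} \operatorname{atan}{\left(u \right)} + 9 u^{6} + 90 u^{5} \operatorname{atan}{\left(u \right)} + 52 u^{4} + 72 u^{3} \operatorname{atan}{\left(u \right)} + 136 u^{2} + 136}{12 u^{6} + 60 u^{4} + 96 u^{2} + 48}, which equals f(u).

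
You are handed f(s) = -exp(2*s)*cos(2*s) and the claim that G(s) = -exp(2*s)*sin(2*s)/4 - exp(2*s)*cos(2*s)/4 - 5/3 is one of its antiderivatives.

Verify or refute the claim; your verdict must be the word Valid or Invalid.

Valid - the claim checks out under differentiation.

d/ds[G] = -exp(2*s)*cos(2*s)
This equals f(s) exactly, so the claim holds.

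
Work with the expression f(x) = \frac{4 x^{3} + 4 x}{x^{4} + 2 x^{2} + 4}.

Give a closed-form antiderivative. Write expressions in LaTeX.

f matches the chain-rule pattern g'(h)*h' with inner function h(x) = \frac{x^{4}}{2} + x^{2} + 2; substituting u = h(x) collapses the integral.
Check: d/dx[\log{\left(\frac{x^{4}}{2} + x^{2} + 2 \right)}] = \frac{4 x^{3} + 4 x}{x^{4} + 2 x^{2} + 4} = f(x).

An antiderivative is F(x) = \log{\left(\frac{x^{4}}{2} + x^{2} + 2 \right)}.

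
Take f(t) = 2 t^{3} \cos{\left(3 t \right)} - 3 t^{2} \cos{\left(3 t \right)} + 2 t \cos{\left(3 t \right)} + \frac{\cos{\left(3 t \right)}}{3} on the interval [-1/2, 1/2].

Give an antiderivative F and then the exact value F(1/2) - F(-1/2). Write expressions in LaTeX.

Antiderivative: F(t) = \frac{18 t^{3} \sin{\left(3 t \right)} - 27 t^{2} \sin{\left(3 t \right)} + 18 t^{2} \cos{\left(3 t \right)} + 6 t \sin{\left(3 t \right)} - 18 t \cos{\left(3 t \right)} + 9 \sin{\left(3 t \right)} + 2 \cos{\left(3 t \right)}}{27}; value = - \frac{2 \cos{\left(\frac{3}{2} \right)}}{3} + \frac{\sin{\left(\frac{3}{2} \right)}}{6}

Integrate term by term and add the pieces.
F(t) = \frac{18 t^{3} \sin{\left(3 t \right)} - 27 t^{2} \sin{\left(3 t \right)} + 18 t^{2} \cos{\left(3 t \right)} + 6 t \sin{\left(3 t \right)} - 18 t \cos{\left(3 t \right)} + 9 \sin{\left(3 t \right)} + 2 \cos{\left(3 t \right)}}{27} is an antiderivative of f.
Check: d/dt[\frac{18 t^{3} \sin{\left(3 t \right)} - 27 t^{2} \sin{\left(3 t \right)} + 18 t^{2} \cos{\left(3 t \right)} + 6 t \sin{\left(3 t \right)} - 18 t \cos{\left(3 t \right)} + 9 \sin{\left(3 t \right)} + 2 \cos{\left(3 t \right)}}{27}] = 2 t^{3} \cos{\left(3 t \right)} - 3 t^{2} \cos{\left(3 t \right)} + 2 t \cos{\left(3 t \right)} + \frac{\cos{\left(3 t \right)}}{3} = f(t).
F(1/2) = - \frac{5 \cos{\left(\frac{3}{2} \right)}}{54} + \frac{5 \sin{\left(\frac{3}{2} \right)}}{18}; F(-1/2) = \frac{31 \cos{\left(\frac{3}{2} \right)}}{54} + \frac{\sin{\left(\frac{3}{2} \right)}}{9}.
Integral = F(1/2) - F(-1/2) = - \frac{2 \cos{\left(\frac{3}{2} \right)}}{3} + \frac{\sin{\left(\frac{3}{2} \right)}}{6}.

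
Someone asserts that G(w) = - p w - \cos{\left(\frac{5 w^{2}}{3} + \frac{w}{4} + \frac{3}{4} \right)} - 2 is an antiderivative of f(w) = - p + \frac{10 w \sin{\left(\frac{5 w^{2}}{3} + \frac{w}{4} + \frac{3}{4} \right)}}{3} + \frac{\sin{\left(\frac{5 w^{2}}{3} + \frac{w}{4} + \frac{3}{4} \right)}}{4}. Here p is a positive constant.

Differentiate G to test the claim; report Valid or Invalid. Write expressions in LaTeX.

d/dw[G] = - p + \frac{10 w \sin{\left(\frac{5 w^{2}}{3} + \frac{w}{4} + \frac{3}{4} \right)}}{3} + \frac{\sin{\left(\frac{5 w^{2}}{3} + \frac{w}{4} + \frac{3}{4} \right)}}{4}
This equals f(w) exactly, so the claim holds.

Valid - the claim checks out under differentiation.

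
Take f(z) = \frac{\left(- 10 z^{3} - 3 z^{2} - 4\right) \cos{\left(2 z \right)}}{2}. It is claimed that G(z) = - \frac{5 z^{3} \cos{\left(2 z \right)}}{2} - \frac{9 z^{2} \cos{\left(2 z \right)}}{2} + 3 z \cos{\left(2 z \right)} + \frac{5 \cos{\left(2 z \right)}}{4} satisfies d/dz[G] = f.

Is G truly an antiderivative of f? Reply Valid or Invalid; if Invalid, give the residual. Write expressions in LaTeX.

Invalid: d/dz[G] - f = 5 z^{3} \sin{\left(2 z \right)} + 5 z^{3} \cos{\left(2 z \right)} + 9 z^{2} \sin{\left(2 z \right)} - 6 z^{2} \cos{\left(2 z \right)} - 6 z \sin{\left(2 z \right)} - 9 z \cos{\left(2 z \right)} - \frac{5 \sin{\left(2 z \right)}}{2} + 5 \cos{\left(2 z \right)}, which is not 0.

d/dz[G] = 5 z^{3} \sin{\left(2 z \right)} + 9 z^{2} \sin{\left(2 z \right)} - \frac{15 z^{2} \cos{\left(2 z \right)}}{2} - 6 z \sin{\left(2 z \right)} - 9 z \cos{\left(2 z \right)} - \frac{5 \sin{\left(2 z \right)}}{2} + 3 \cos{\left(2 z \right)}
d/dz[G] - f(z) = 5 z^{3} \sin{\left(2 z \right)} + 5 z^{3} \cos{\left(2 z \right)} + 9 z^{2} \sin{\left(2 z \right)} - 6 z^{2} \cos{\left(2 z \right)} - 6 z \sin{\left(2 z \right)} - 9 z \cos{\left(2 z \right)} - \frac{5 \sin{\left(2 z \right)}}{2} + 5 \cos{\left(2 z \right)} != 0.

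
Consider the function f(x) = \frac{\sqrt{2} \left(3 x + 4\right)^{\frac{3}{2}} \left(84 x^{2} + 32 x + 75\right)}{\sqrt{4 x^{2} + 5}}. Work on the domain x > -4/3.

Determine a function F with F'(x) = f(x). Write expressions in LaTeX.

Recognize the product-rule pattern: f = u'v + uv' with u = 16 \left(\frac{3 x}{2} + 2\right)^{\frac{5}{2}}, v = \sqrt{4 x^{2} + 5}, so integration by parts undoes it.
Check: d/dx[36 x^{2} \sqrt{\frac{3 x}{2} + 2} \sqrt{4 x^{2} + 5} + 96 x \sqrt{\frac{3 x}{2} + 2} \sqrt{4 x^{2} + 5} + 64 \sqrt{\frac{3 x}{2} + 2} \sqrt{4 x^{2} + 5}] = \frac{756 \sqrt{2} x^{4} + 2304 \sqrt{2} x^{3} + 2787 \sqrt{2} x^{2} + 2312 \sqrt{2} x + 1200 \sqrt{2}}{\sqrt{3 x + 4} \sqrt{4 x^{2} + 5}}, which equals f(x).

An antiderivative is F(x) = 36 x^{2} \sqrt{\frac{3 x}{2} + 2} \sqrt{4 x^{2} + 5} + 96 x \sqrt{\frac{3 x}{2} + 2} \sqrt{4 x^{2} + 5} + 64 \sqrt{\frac{3 x}{2} + 2} \sqrt{4 x^{2} + 5}.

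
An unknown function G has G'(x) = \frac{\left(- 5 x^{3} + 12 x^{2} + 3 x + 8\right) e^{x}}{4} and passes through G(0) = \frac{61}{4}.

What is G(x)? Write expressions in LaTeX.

G(x) = - \frac{5 x^{3} e^{x}}{4} + \frac{27 x^{2} e^{x}}{4} - \frac{51 x e^{x}}{4} + \frac{59 e^{x}}{4} + \frac{1}{2}

G'(x) has the shape u'v + uv' for u = - \frac{5 x^{3}}{4} + \frac{27 x^{2}}{4} - \frac{51 x}{4} + \frac{59}{4} and v = e^{x} — it is the derivative of the product u*v.
A general antiderivative is \frac{\left(- 5 x^{3} + 27 x^{2} - 51 x + 59\right) e^{x}}{4} + C.
The condition gives C = \frac{61}{4} - (\frac{59}{4}) = \frac{1}{2}.
So G(x) = - \frac{5 x^{3} e^{x}}{4} + \frac{27 x^{2} e^{x}}{4} - \frac{51 x e^{x}}{4} + \frac{59 e^{x}}{4} + \frac{1}{2}.
Check: d/dx[- \frac{5 x^{3} e^{x}}{4} + \frac{27 x^{2} e^{x}}{4} - \frac{51 x e^{x}}{4} + \frac{59 e^{x}}{4} + \frac{1}{2}] = - \frac{5 x^{3} e^{x}}{4} + 3 x^{2} e^{x} + \frac{3 x e^{x}}{4} + 2 e^{x}, which equals G'(x).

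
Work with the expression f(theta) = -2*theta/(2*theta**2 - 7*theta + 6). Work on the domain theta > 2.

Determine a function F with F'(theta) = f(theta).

The denominator factors as (theta - 2)*(2*theta - 3); partial fractions split f into directly integrable pieces: 6/(2*theta - 3) - 4/(theta - 2).
Check: d/dtheta[-4*log(theta - 2) + 3*log(theta - 3/2)] = -2*theta/(2*theta**2 - 7*theta + 6) = f(theta).

An antiderivative is F(theta) = -4*log(theta - 2) + 3*log(theta - 3/2).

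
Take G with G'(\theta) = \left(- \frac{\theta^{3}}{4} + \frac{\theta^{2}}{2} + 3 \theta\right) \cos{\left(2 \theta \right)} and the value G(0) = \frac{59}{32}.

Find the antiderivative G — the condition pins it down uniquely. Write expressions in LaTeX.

G(\theta) = - \frac{4 \theta^{3} \sin{\left(2 \theta \right)} - 8 \theta^{2} \sin{\left(2 \theta \right)} + 6 \theta^{2} \cos{\left(2 \theta \right)} - 54 \theta \sin{\left(2 \theta \right)} - 8 \theta \cos{\left(2 \theta \right)} + 4 \sin{\left(2 \theta \right)} - 27 \cos{\left(2 \theta \right)} - 32}{32}

Differentiate the proposed G(\theta) back; it has to land on the given G'(\theta).
A general antiderivative is - \frac{\theta^{3} \sin{\left(2 \theta \right)}}{8} + \frac{\theta^{2} \sin{\left(2 \theta \right)}}{4} - \frac{3 \theta^{2} \cos{\left(2 \theta \right)}}{16} + \frac{27 \theta \sin{\left(2 \theta \right)}}{16} + \frac{\theta \cos{\left(2 \theta \right)}}{4} - \frac{\sin{\left(2 \theta \right)}}{8} + \frac{27 \cos{\left(2 \theta \right)}}{32} + C.
The condition gives C = \frac{59}{32} - (\frac{27}{32}) = 1.
So G(\theta) = - \frac{4 \theta^{3} \sin{\left(2 \theta \right)} - 8 \theta^{2} \sin{\left(2 \theta \right)} + 6 \theta^{2} \cos{\left(2 \theta \right)} - 54 \theta \sin{\left(2 \theta \right)} - 8 \theta \cos{\left(2 \theta \right)} + 4 \sin{\left(2 \theta \right)} - 27 \cos{\left(2 \theta \right)} - 32}{32}.
Check: d/d\theta[- \frac{4 \theta^{3} \sin{\left(2 \theta \right)} - 8 \theta^{2} \sin{\left(2 \theta \right)} + 6 \theta^{2} \cos{\left(2 \theta \right)} - 54 \theta \sin{\left(2 \theta \right)} - 8 \theta \cos{\left(2 \theta \right)} + 4 \sin{\left(2 \theta \right)} - 27 \cos{\left(2 \theta \right)} - 32}{32}] = - \frac{\theta^{3} \cos{\left(2 \theta \right)}}{4} + \frac{\theta^{2} \cos{\left(2 \theta \right)}}{2} + 3 \theta \cos{\left(2 \theta \right)}, which equals G'(\theta).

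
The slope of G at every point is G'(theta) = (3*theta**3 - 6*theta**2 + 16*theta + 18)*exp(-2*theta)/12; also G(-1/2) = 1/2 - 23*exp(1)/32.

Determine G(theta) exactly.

G'(theta) has the shape u'v + uv' for u = -theta**3/8 + theta**2/16 - 29*theta/48 - 101/96 and v = exp(-2*theta) — it is the derivative of the product u*v.
A general antiderivative is (-12*theta**3 + 6*theta**2 - 58*theta - 101)*exp(-2*theta)/96 + C.
The condition gives C = 1/2 - 23*exp(1)/32 - (-23*exp(1)/32) = 1/2.
So G(theta) = -theta**3*exp(-2*theta)/8 + theta**2*exp(-2*theta)/16 - 29*theta*exp(-2*theta)/48 + 1/2 - 101*exp(-2*theta)/96.
Check: d/dtheta[-theta**3*exp(-2*theta)/8 + theta**2*exp(-2*theta)/16 - 29*theta*exp(-2*theta)/48 + 1/2 - 101*exp(-2*theta)/96] = (3*theta**3 - 6*theta**2 + 16*theta + 18)*exp(-2*theta)/12 = G'(theta).

G(theta) = -theta**3*exp(-2*theta)/8 + theta**2*exp(-2*theta)/16 - 29*theta*exp(-2*theta)/48 + 1/2 - 101*exp(-2*theta)/96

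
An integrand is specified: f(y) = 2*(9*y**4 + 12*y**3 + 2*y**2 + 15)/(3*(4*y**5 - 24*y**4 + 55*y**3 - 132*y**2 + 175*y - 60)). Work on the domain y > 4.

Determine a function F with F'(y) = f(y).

The denominator factors as 3*(y - 4)*(2*y - 3)*(2*y - 1)*(y**2 + 5); partial fractions split f into directly integrable pieces: -20*(331*y - 678)/(12789*(y**2 + 5)) + 281/(882*(2*y - 1)) - 563/(290*(2*y - 3)) + 6238/(2205*(y - 4)).
Check: d/dy[6238*log(y - 4)/2205 - 563*log(y - 3/2)/580 + 281*log(y - 1/2)/1764 - 3310*log(y**2 + 5)/12789 + 904*sqrt(5)*atan(sqrt(5)*y/5)/4263] = (18*y**4 + 24*y**3 + 4*y**2 + 30)/(12*y**5 - 72*y**4 + 165*y**3 - 396*y**2 + 525*y - 180), which equals f(y).

An antiderivative is F(y) = 6238*log(y - 4)/2205 - 563*log(y - 3/2)/580 + 281*log(y - 1/2)/1764 - 3310*log(y**2 + 5)/12789 + 904*sqrt(5)*atan(sqrt(5)*y/5)/4263.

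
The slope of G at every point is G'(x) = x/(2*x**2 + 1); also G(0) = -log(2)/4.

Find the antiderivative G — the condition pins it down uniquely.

G(x) = log(x**2 + 1/2)/4

G'(x) matches the chain-rule pattern g'(h)*h' with inner function h(x) = x**2 + 1/2; substituting u = h(x) collapses the integral.
A general antiderivative is log(x**2 + 1/2)/4 + C.
The condition gives C = -log(2)/4 - (-log(2)/4) = 0.
So G(x) = log(x**2 + 1/2)/4.
Check: d/dx[log(x**2 + 1/2)/4] = x/(2*x**2 + 1) = G'(x).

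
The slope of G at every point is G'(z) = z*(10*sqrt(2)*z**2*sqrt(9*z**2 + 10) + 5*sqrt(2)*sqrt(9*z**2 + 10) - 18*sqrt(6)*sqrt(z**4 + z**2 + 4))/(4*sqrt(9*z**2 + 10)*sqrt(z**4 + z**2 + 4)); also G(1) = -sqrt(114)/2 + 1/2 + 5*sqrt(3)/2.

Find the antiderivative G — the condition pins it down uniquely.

Recover the given G'(z) by differentiating a candidate G(z); any mismatch rules it out.
A general antiderivative is -3*sqrt(3*z**2/2 + 5/3) + 5*sqrt(z**4/2 + z**2/2 + 2)/2 + C.
The condition gives C = -sqrt(114)/2 + 1/2 + 5*sqrt(3)/2 - (-sqrt(114)/2 + 5*sqrt(3)/2) = 1/2.
So G(z) = -3*sqrt(3*z**2/2 + 5/3) + 5*sqrt(z**4/2 + z**2/2 + 2)/2 + 1/2.
Check: d/dz[-3*sqrt(3*z**2/2 + 5/3) + 5*sqrt(z**4/2 + z**2/2 + 2)/2 + 1/2] = (10*sqrt(2)*z**3*sqrt(9*z**2 + 10) + 5*sqrt(2)*z*sqrt(9*z**2 + 10) - 18*sqrt(6)*z*sqrt(z**4 + z**2 + 4))/(4*sqrt(9*z**2 + 10)*sqrt(z**4 + z**2 + 4)), which equals G'(z).

G(z) = -3*sqrt(3*z**2/2 + 5/3) + 5*sqrt(z**4/2 + z**2/2 + 2)/2 + 1/2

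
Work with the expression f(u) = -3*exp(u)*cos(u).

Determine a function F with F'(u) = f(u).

Check any antiderivative F(u) by computing F'(u) and comparing it with f(u).
Check: d/du[-3*(sin(u) + cos(u))*exp(u)/2] = -3*exp(u)*cos(u) = f(u).

An antiderivative is F(u) = -3*(sin(u) + cos(u))*exp(u)/2.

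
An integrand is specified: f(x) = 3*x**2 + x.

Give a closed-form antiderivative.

An antiderivative is F(x) = x**3 + x**2/2.

The integrand splits into summands that can be handled one at a time.
Check: d/dx[x**3 + x**2/2] = 3*x**2 + x = f(x).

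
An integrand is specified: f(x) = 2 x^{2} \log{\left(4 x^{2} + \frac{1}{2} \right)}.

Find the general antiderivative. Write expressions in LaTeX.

An antiderivative F(x) passes only if d/dx[F] lands on f(x) exactly.
Check: d/dx[\frac{48 x^{3} \log{\left(4 x^{2} + \frac{1}{2} \right)} - 32 x^{3} + 12 x - 3 \sqrt{2} \operatorname{atan}{\left(2 \sqrt{2} x \right)}}{72}] = 2 x^{2} \log{\left(4 x^{2} + \frac{1}{2} \right)} = f(x).

F(x) = \frac{48 x^{3} \log{\left(4 x^{2} + \frac{1}{2} \right)} - 32 x^{3} + 12 x - 3 \sqrt{2} \operatorname{atan}{\left(2 \sqrt{2} x \right)}}{72} + C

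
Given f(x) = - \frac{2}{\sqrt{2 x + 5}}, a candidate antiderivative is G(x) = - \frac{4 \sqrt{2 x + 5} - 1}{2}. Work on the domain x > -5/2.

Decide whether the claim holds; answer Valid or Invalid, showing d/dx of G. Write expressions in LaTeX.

d/dx[G] = - \frac{2}{\sqrt{2 x + 5}}
This equals f(x) exactly, so the claim holds.

Valid: G'(x) = f(x).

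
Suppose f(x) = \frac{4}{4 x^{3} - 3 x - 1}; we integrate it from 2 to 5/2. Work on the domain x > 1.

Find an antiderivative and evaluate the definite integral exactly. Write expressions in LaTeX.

The denominator factors as \left(x - 1\right) \left(2 x + 1\right)^{2}; partial fractions split f into directly integrable pieces: - \frac{8}{9 \left(2 x + 1\right)} - \frac{8}{3 \left(2 x + 1\right)^{2}} + \frac{4}{9 \left(x - 1\right)}.
F(x) = \frac{4 \log{\left(x - 1 \right)}}{9} - \frac{4 \log{\left(x + \frac{1}{2} \right)}}{9} + \frac{4}{6 x + 3} is an antiderivative of f.
Check: d/dx[\frac{4 \log{\left(x - 1 \right)}}{9} - \frac{4 \log{\left(x + \frac{1}{2} \right)}}{9} + \frac{4}{6 x + 3}] = \frac{4}{4 x^{3} - 3 x - 1} = f(x).
F(5/2) = - \frac{4 \log{\left(3 \right)}}{9} + \frac{4 \log{\left(\frac{3}{2} \right)}}{9} + \frac{2}{9}; F(2) = \frac{4}{15} - \frac{4 \log{\left(\frac{5}{2} \right)}}{9}.
Integral = F(5/2) - F(2) = - \frac{4 \log{\left(3 \right)}}{9} - \frac{2}{45} + \frac{4 \log{\left(\frac{3}{2} \right)}}{9} + \frac{4 \log{\left(\frac{5}{2} \right)}}{9}.

Antiderivative: F(x) = \frac{4 \log{\left(x - 1 \right)}}{9} - \frac{4 \log{\left(x + \frac{1}{2} \right)}}{9} + \frac{4}{6 x + 3}; value = - \frac{4 \log{\left(3 \right)}}{9} - \frac{2}{45} + \frac{4 \log{\left(\frac{3}{2} \right)}}{9} + \frac{4 \log{\left(\frac{5}{2} \right)}}{9}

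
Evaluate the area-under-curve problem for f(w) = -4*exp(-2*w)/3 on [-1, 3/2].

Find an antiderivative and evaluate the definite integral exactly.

Antiderivative: F(w) = 2*exp(-2*w)/3; value = -2*exp(2)/3 + 2*exp(-3)/3

Any candidate F(w) must reproduce f(w) exactly when differentiated.
F(w) = 2*exp(-2*w)/3 is an antiderivative of f.
Check: d/dw[2*exp(-2*w)/3] = -4*exp(-2*w)/3 = f(w).
F(3/2) = 2*exp(-3)/3; F(-1) = 2*exp(2)/3.
Integral = F(3/2) - F(-1) = -2*exp(2)/3 + 2*exp(-3)/3.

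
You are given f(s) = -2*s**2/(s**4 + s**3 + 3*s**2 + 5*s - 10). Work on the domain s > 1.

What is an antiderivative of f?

The denominator factors as (s - 1)*(s + 2)*(s**2 + 5); partial fractions split f into directly integrable pieces: -5*(s + 7)/(27*(s**2 + 5)) + 8/(27*(s + 2)) - 1/(9*(s - 1)).
Check: d/ds[-log(s - 1)/9 + 8*log(s + 2)/27 - 5*log(s**2 + 5)/54 - 7*sqrt(5)*atan(sqrt(5)*s/5)/27] = -2*s**2/(s**4 + s**3 + 3*s**2 + 5*s - 10) = f(s).

An antiderivative is F(s) = -log(s - 1)/9 + 8*log(s + 2)/27 - 5*log(s**2 + 5)/54 - 7*sqrt(5)*atan(sqrt(5)*s/5)/27.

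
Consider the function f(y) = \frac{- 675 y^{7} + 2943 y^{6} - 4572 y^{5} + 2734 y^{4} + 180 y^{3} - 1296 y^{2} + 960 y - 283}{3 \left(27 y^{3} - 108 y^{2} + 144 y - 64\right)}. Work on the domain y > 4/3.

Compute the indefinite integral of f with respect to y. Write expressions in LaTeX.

Check any antiderivative F(y) by computing F'(y) and comparing it with f(y).
Check: d/dy[\frac{- 20 y^{5} \left(3 y - 4\right)^{2} + 9 y^{4} \left(3 y - 4\right)^{2} - 12 y^{2} \left(3 y - 4\right)^{2} + 16 y \left(3 y - 4\right)^{2} + 18}{12 \left(3 y - 4\right)^{2}}] = \frac{- 675 y^{7} + 2943 y^{6} - 4572 y^{5} + 2734 y^{4} + 180 y^{3} - 1296 y^{2} + 960 y - 283}{81 y^{3} - 324 y^{2} + 432 y - 192}, which equals f(y).

F(y) = \frac{- 20 y^{5} \left(3 y - 4\right)^{2} + 9 y^{4} \left(3 y - 4\right)^{2} - 12 y^{2} \left(3 y - 4\right)^{2} + 16 y \left(3 y - 4\right)^{2} + 18}{12 \left(3 y - 4\right)^{2}} + C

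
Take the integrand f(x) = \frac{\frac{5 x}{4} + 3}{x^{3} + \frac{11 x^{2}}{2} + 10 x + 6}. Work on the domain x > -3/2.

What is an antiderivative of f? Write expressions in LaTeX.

An antiderivative is F(x) = \frac{9 \log{\left(x + \frac{3}{2} \right)}}{2} - \frac{9 \log{\left(x + 2 \right)}}{2} + \frac{1}{x + 2}.

Factor the denominator (2 \left(x + 2\right)^{2} \left(2 x + 3\right)) and decompose: f = \frac{9}{2 x + 3} - \frac{9}{2 \left(x + 2\right)} - \frac{1}{\left(x + 2\right)^{2}}; each piece integrates to a log, atan, or power term.
Check: d/dx[\frac{9 \log{\left(x + \frac{3}{2} \right)}}{2} - \frac{9 \log{\left(x + 2 \right)}}{2} + \frac{1}{x + 2}] = \frac{5 x + 12}{4 x^{3} + 22 x^{2} + 40 x + 24}, which equals f(x).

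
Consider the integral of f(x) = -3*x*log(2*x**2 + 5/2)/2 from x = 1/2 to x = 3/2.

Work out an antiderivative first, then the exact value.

Check any antiderivative F(x) by computing F'(x) and comparing it with f(x).
F(x) = -3*x**2*log(2*x**2 + 5/2)/4 + 3*x**2/4 - 15*log(4*x**2 + 5)/16 is an antiderivative of f.
Check: d/dx[-3*x**2*log(2*x**2 + 5/2)/4 + 3*x**2/4 - 15*log(4*x**2 + 5)/16] = -3*x*log(2*x**2 + 5/2)/2 = f(x).
F(3/2) = -27*log(7)/16 - 15*log(14)/16 + 27/16; F(1/2) = -15*log(6)/16 - 3*log(3)/16 + 3/16.
Integral = F(3/2) - F(1/2) = -27*log(7)/16 - 15*log(14)/16 + 3*log(3)/16 + 3/2 + 15*log(6)/16.

Antiderivative: F(x) = -3*x**2*log(2*x**2 + 5/2)/4 + 3*x**2/4 - 15*log(4*x**2 + 5)/16; value = -27*log(7)/16 - 15*log(14)/16 + 3*log(3)/16 + 3/2 + 15*log(6)/16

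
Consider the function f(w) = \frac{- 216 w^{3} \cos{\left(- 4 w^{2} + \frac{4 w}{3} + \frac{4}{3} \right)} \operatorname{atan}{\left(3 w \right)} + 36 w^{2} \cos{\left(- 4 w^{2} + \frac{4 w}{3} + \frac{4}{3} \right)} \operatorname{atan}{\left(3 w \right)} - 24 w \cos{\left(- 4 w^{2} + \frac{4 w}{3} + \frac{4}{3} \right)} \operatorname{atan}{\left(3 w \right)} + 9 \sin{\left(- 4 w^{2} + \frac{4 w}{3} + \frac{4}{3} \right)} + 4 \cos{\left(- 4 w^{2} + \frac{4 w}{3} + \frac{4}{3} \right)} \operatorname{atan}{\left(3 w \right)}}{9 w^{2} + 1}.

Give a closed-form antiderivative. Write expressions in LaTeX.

f has the shape u'v + uv' for u = 3 \operatorname{atan}{\left(3 w \right)} and v = \sin{\left(- 4 w^{2} + \frac{4 w}{3} + \frac{4}{3} \right)} — it is the derivative of the product u*v.
Check: d/dw[3 \sin{\left(- 4 w^{2} + \frac{4 w}{3} + \frac{4}{3} \right)} \operatorname{atan}{\left(3 w \right)}] = \frac{- 216 w^{3} \cos{\left(- 4 w^{2} + \frac{4 w}{3} + \frac{4}{3} \right)} \operatorname{atan}{\left(3 w \right)} + 36 w^{2} \cos{\left(- 4 w^{2} + \frac{4 w}{3} + \frac{4}{3} \right)} \operatorname{atan}{\left(3 w \right)} - 24 w \cos{\left(- 4 w^{2} + \frac{4 w}{3} + \frac{4}{3} \right)} \operatorname{atan}{\left(3 w \right)} + 9 \sin{\left(- 4 w^{2} + \frac{4 w}{3} + \frac{4}{3} \right)} + 4 \cos{\left(- 4 w^{2} + \frac{4 w}{3} + \frac{4}{3} \right)} \operatorname{atan}{\left(3 w \right)}}{9 w^{2} + 1} = f(w).

An antiderivative is F(w) = 3 \sin{\left(- 4 w^{2} + \frac{4 w}{3} + \frac{4}{3} \right)} \operatorname{atan}{\left(3 w \right)}.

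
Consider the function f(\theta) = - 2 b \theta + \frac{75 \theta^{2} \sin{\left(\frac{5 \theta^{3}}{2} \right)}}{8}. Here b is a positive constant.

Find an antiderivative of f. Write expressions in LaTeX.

An antiderivative is F(\theta) = - b \theta^{2} - \frac{5 \cos{\left(\frac{5 \theta^{3}}{2} \right)}}{4}.

Integrate term by term and add the pieces.
Check: d/d\theta[- b \theta^{2} - \frac{5 \cos{\left(\frac{5 \theta^{3}}{2} \right)}}{4}] = - 2 b \theta + \frac{75 \theta^{2} \sin{\left(\frac{5 \theta^{3}}{2} \right)}}{8} = f(\theta).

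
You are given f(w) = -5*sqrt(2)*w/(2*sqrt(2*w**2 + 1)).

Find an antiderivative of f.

An antiderivative is F(w) = -5*sqrt(4*w**2 + 2)/4.

f matches the chain-rule pattern g'(h)*h' with inner function h(w) = 4*w**2 + 2; substituting u = h(w) collapses the integral.
Check: d/dw[-5*sqrt(4*w**2 + 2)/4] = -5*sqrt(2)*w/(2*sqrt(2*w**2 + 1)) = f(w).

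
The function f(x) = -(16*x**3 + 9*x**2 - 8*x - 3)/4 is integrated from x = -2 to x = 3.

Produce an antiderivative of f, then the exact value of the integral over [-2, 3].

Check any antiderivative F(x) by computing F'(x) and comparing it with f(x).
F(x) = -x**4 - 3*x**3/4 + x**2 + 3*x/4 is an antiderivative of f.
Check: d/dx[-x**4 - 3*x**3/4 + x**2 + 3*x/4] = -4*x**3 - 9*x**2/4 + 2*x + 3/4, which equals f(x).
F(3) = -90; F(-2) = -15/2.
Integral = F(3) - F(-2) = -165/2.

Antiderivative: F(x) = -x**4 - 3*x**3/4 + x**2 + 3*x/4; value = -165/2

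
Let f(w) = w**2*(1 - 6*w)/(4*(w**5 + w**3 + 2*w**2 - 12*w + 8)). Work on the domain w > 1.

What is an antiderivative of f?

An antiderivative is F(w) = (-148*(w - 1)*log(w - 1) + 130*(w - 1)*log(w + 2) + 9*(w - 1)*log(w**2 + 4) - 306*(w - 1)*atan(w/2) + 60)/(720*(w - 1)).

The denominator factors as 4*(w - 1)**2*(w + 2)*(w**2 + 4); partial fractions split f into directly integrable pieces: (w - 34)/(40*(w**2 + 4)) + 13/(72*(w + 2)) - 37/(180*(w - 1)) - 1/(12*(w - 1)**2).
Check: d/dw[(-148*(w - 1)*log(w - 1) + 130*(w - 1)*log(w + 2) + 9*(w - 1)*log(w**2 + 4) - 306*(w - 1)*atan(w/2) + 60)/(720*(w - 1))] = (-6*w**3 + w**2)/(4*w**5 + 4*w**3 + 8*w**2 - 48*w + 32), which equals f(w).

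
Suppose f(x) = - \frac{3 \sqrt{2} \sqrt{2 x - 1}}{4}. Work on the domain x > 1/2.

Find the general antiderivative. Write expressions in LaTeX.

F(x) = - \frac{\sqrt{2} \left(2 x - 1\right)^{\frac{3}{2}}}{4} + C

Recover f(x) by differentiating a candidate F(x); any mismatch rules it out.
Check: d/dx[- \frac{\sqrt{2} \left(2 x - 1\right)^{\frac{3}{2}}}{4}] = - \frac{3 \sqrt{2} \sqrt{2 x - 1}}{4} = f(x).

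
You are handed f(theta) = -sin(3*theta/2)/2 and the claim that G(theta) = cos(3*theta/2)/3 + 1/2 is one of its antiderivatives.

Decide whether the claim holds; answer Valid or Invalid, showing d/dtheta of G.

Valid - the claim checks out under differentiation.

d/dtheta[G] = -sin(3*theta/2)/2
This equals f(theta) exactly, so the claim holds.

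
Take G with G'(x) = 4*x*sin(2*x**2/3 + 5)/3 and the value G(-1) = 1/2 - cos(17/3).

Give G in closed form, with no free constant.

G(x) = 1/2 - cos(2*x**2/3 + 5)

G'(x) matches the chain-rule pattern g'(h)*h' with inner function h(x) = 2*x**2/3 + 5; substituting u = h(x) collapses the integral.
A general antiderivative is -cos(2*x**2/3 + 5) + C.
The condition gives C = 1/2 - cos(17/3) - (-cos(17/3)) = 1/2.
So G(x) = 1/2 - cos(2*x**2/3 + 5).
Check: d/dx[1/2 - cos(2*x**2/3 + 5)] = 4*x*sin(2*x**2/3 + 5)/3 = G'(x).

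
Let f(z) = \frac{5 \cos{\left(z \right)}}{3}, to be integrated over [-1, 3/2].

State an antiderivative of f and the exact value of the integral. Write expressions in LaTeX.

Antiderivative: F(z) = \frac{5 \sin{\left(z \right)}}{3}; value = \frac{5 \sin{\left(1 \right)}}{3} + \frac{5 \sin{\left(\frac{3}{2} \right)}}{3}

For F(z) to be correct the identity F'(z) - f(z) = 0 must hold.
F(z) = \frac{5 \sin{\left(z \right)}}{3} is an antiderivative of f.
Check: d/dz[\frac{5 \sin{\left(z \right)}}{3}] = \frac{5 \cos{\left(z \right)}}{3} = f(z).
F(3/2) = \frac{5 \sin{\left(\frac{3}{2} \right)}}{3}; F(-1) = - \frac{5 \sin{\left(1 \right)}}{3}.
Integral = F(3/2) - F(-1) = \frac{5 \sin{\left(1 \right)}}{3} + \frac{5 \sin{\left(\frac{3}{2} \right)}}{3}.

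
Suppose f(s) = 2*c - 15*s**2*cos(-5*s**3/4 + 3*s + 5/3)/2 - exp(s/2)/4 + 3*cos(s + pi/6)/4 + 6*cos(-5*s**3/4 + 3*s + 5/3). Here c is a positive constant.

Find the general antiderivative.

The integrand splits into summands that can be handled one at a time.
Check: d/ds[2*c*s - exp(s/2)/2 + 3*sin(s + pi/6)/4 + 2*sin(-5*s**3/4 + 3*s + 5/3)] = 2*c - 15*s**2*cos(-5*s**3/4 + 3*s + 5/3)/2 - exp(s/2)/4 + 3*cos(s + pi/6)/4 + 6*cos(-5*s**3/4 + 3*s + 5/3) = f(s).

F(s) = 2*c*s - exp(s/2)/2 + 3*sin(s + pi/6)/4 + 2*sin(-5*s**3/4 + 3*s + 5/3) + C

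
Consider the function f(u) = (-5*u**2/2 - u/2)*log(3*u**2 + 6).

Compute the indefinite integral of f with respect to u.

F(u) = -5*u**3*log(3*u**2 + 6)/6 + 5*u**3/9 - u**2*log(3*u**2 + 6)/4 + u**2/4 - 10*u/3 - log(u**2 + 2)/2 + 10*sqrt(2)*atan(sqrt(2)*u/2)/3 + C

Whatever form F(u) takes, F'(u) = f(u) is non-negotiable.
Check: d/du[-5*u**3*log(3*u**2 + 6)/6 + 5*u**3/9 - u**2*log(3*u**2 + 6)/4 + u**2/4 - 10*u/3 - log(u**2 + 2)/2 + 10*sqrt(2)*atan(sqrt(2)*u/2)/3] = -5*u**2*log(u**2 + 2)/2 - 5*u**2*log(3)/2 - u*log(u**2 + 2)/2 - u*log(3)/2, which equals f(u).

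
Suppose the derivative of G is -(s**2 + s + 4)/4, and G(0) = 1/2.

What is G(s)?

For G(s) to be correct, d/ds[G] must agree with the stated G'(s) identically.
A general antiderivative is -s**3/12 - s**2/8 - s + C.
The condition gives C = 1/2 - (0) = 1/2.
So G(s) = -s**3/12 - s**2/8 - s + 1/2.
Check: d/ds[-s**3/12 - s**2/8 - s + 1/2] = -s**2/4 - s/4 - 1, which equals G'(s).

G(s) = -s**3/12 - s**2/8 - s + 1/2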